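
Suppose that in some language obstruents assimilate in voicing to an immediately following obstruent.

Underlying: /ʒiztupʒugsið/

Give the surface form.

/z/ before /t/ (voiceless) → [s]
/p/ before /ʒ/ (voiced) → [b]
/g/ before /s/ (voiceless) → [k]

[ʒistubʒuksið]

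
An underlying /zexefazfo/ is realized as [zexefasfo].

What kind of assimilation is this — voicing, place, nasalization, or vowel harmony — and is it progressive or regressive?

/z/→[s].
Each target copies a feature from the following segment, so the direction is regressive.

voicing assimilation, regressive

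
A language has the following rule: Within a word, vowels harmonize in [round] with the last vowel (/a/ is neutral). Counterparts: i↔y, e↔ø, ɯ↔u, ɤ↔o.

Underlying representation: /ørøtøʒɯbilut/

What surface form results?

/ɯ/ harmonizes with /u/ ([+round]) → [u]
/i/ harmonizes with /u/ ([+round]) → [y]

[ørøtøʒubylut]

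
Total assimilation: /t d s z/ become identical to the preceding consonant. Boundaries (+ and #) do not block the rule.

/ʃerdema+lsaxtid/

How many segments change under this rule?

3

/d/ after /r/ → [r] (total assimilation)
/s/ after /l/ → [l] (total assimilation)
/t/ after /x/ → [x] (total assimilation)
3 segments change.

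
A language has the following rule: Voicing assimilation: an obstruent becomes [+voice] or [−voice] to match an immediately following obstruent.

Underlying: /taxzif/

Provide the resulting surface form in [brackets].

/x/ before /z/ (voiced) → [ɣ]

[taɣzif]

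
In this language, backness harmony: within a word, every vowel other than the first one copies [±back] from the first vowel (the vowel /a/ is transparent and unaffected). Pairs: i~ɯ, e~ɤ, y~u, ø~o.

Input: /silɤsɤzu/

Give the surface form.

[silesezy]

/ɤ/ harmonizes with /i/ ([-back]) → [e]
/ɤ/ harmonizes with /i/ ([-back]) → [e]
/u/ harmonizes with /i/ ([-back]) → [y]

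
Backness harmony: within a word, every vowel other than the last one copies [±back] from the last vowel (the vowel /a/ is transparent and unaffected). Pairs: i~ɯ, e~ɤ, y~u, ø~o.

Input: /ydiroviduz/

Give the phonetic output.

[udɯrovɯduz]

/y/ harmonizes with /u/ ([+back]) → [u]
/i/ harmonizes with /u/ ([+back]) → [ɯ]
/i/ harmonizes with /u/ ([+back]) → [ɯ]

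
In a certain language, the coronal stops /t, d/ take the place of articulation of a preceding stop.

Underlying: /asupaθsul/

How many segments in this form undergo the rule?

0

No segment meets the rule's conditions.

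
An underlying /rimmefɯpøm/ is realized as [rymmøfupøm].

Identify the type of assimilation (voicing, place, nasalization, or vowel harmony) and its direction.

vowel harmony, regressive

/i/→[y] /e/→[ø] /ɯ/→[u].
Vowels agree with the last vowel, so the harmony is regressive.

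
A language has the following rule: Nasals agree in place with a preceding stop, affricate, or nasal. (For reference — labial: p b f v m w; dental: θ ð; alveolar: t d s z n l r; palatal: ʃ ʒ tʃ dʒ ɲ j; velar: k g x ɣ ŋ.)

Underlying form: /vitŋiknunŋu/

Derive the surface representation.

/ŋ/ after /t/ (alveolar) → [n]
/n/ after /k/ (velar) → [ŋ]
/ŋ/ after /n/ (alveolar) → [n]

[vitnikŋunnu]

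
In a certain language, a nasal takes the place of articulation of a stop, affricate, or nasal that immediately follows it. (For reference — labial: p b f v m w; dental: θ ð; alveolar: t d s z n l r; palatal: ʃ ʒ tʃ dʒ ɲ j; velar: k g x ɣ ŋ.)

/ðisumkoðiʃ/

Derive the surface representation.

[ðisuŋkoðiʃ]

/m/ before /k/ (velar) → [ŋ]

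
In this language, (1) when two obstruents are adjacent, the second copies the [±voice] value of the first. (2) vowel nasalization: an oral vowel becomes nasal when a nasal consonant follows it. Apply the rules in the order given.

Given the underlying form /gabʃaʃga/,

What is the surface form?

Rule 1: /ʃ/ after /b/ (voiced) → [ʒ]
Rule 1: /g/ after /ʃ/ (voiceless) → [k]
After rule 1: gabʒaʃka
Rule 2: no segment meets the rule's conditions; no change.

[gabʒaʃka]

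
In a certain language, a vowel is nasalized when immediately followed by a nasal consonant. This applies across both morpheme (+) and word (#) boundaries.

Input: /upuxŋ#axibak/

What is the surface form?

no segment meets the rule's conditions; no change.

[upuxŋ#axibak]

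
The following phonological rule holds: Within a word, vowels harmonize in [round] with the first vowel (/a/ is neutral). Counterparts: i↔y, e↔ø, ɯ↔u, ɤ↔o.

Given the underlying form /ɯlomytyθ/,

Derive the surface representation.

/o/ harmonizes with /ɯ/ ([-round]) → [ɤ]
/y/ harmonizes with /ɯ/ ([-round]) → [i]
/y/ harmonizes with /ɯ/ ([-round]) → [i]

[ɯlɤmitiθ]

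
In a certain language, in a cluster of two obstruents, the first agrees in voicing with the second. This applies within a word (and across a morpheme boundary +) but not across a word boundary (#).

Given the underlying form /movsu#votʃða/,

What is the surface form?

/v/ before /s/ (voiceless) → [f]
/tʃ/ before /ð/ (voiced) → [dʒ]

[mofsu#vodʒða]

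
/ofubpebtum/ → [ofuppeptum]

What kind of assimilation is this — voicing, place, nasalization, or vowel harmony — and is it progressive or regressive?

/b/→[p] /b/→[p].
Each target copies a feature from the following segment, so the direction is regressive.

voicing assimilation, regressive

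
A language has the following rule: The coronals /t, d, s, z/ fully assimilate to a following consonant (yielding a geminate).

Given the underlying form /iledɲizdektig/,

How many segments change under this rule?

2

/d/ before /ɲ/ → [ɲ] (total assimilation)
/z/ before /d/ → [d] (total assimilation)
2 segments change.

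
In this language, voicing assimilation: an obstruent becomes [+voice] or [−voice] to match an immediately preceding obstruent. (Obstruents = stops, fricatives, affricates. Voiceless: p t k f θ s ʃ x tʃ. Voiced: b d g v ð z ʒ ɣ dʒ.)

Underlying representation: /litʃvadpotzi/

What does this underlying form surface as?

[litʃfadbotsi]

/v/ after /tʃ/ (voiceless) → [f]
/p/ after /d/ (voiced) → [b]
/z/ after /t/ (voiceless) → [s]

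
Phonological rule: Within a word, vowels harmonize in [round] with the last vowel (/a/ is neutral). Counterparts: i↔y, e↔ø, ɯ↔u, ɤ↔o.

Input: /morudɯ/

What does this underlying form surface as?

/o/ harmonizes with /ɯ/ ([-round]) → [ɤ]
/u/ harmonizes with /ɯ/ ([-round]) → [ɯ]

[mɤrɯdɯ]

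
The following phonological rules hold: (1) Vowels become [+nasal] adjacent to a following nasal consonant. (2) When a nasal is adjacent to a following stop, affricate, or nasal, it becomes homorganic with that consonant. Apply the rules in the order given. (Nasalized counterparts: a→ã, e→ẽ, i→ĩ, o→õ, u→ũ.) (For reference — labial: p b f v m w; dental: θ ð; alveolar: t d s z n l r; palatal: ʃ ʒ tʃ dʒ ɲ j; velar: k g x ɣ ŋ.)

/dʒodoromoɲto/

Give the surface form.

Rule 1: /o/ before nasal /m/ → [õ]
Rule 1: /o/ before nasal /ɲ/ → [õ]
After rule 1: dʒodorõmõɲto
Rule 2: /ɲ/ before /t/ (alveolar) → [n]

[dʒodorõmõnto]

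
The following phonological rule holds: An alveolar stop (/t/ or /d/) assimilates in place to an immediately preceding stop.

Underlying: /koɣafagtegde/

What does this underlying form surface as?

[koɣafagkegge]

/t/ after /g/ (velar) → [k]
/d/ after /g/ (velar) → [g]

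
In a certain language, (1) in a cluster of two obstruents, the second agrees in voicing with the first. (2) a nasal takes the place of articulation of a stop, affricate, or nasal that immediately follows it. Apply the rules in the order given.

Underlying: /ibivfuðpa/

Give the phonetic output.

[ibivvuðba]

Rule 1: /f/ after /v/ (voiced) → [v]
Rule 1: /p/ after /ð/ (voiced) → [b]
After rule 1: ibivvuðba
Rule 2: no segment meets the rule's conditions; no change.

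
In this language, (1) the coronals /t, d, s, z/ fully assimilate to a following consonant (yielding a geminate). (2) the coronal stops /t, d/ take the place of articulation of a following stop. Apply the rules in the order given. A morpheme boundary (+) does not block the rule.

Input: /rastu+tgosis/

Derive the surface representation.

[rattu+ggosis]

Rule 1: /s/ before /t/ → [t] (total assimilation)
Rule 1: /t/ before /g/ → [g] (total assimilation)
After rule 1: rattu+ggosis
Rule 2: no segment meets the rule's conditions; no change.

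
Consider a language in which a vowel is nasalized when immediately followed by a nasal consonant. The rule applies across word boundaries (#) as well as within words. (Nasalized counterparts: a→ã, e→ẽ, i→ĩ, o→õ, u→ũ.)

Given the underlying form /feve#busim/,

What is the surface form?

/i/ before nasal /m/ → [ĩ]

[feve#busĩm]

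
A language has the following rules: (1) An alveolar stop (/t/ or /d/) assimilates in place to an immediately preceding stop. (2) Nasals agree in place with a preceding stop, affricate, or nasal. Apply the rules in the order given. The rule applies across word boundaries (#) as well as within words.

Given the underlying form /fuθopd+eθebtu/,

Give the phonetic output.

Rule 1: /d/ after /p/ (labial) → [b]
Rule 1: /t/ after /b/ (labial) → [p]
After rule 1: fuθopb+eθebpu
Rule 2: no segment meets the rule's conditions; no change.

[fuθopb+eθebpu]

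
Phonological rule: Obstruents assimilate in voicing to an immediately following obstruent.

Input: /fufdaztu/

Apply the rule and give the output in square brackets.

/f/ before /d/ (voiced) → [v]
/z/ before /t/ (voiceless) → [s]

[fuvdastu]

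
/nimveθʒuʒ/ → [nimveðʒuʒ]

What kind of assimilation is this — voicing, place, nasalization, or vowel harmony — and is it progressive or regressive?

/θ/→[ð].
Each target copies a feature from the following segment, so the direction is regressive.

voicing assimilation, regressive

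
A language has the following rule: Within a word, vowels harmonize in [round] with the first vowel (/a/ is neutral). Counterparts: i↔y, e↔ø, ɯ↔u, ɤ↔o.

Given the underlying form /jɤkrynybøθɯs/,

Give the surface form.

/y/ harmonizes with /ɤ/ ([-round]) → [i]
/y/ harmonizes with /ɤ/ ([-round]) → [i]
/ø/ harmonizes with /ɤ/ ([-round]) → [e]

[jɤkrinibeθɯs]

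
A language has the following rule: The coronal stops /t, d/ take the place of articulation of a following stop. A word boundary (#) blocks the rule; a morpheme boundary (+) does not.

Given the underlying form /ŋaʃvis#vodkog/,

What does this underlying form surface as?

/d/ before /k/ (velar) → [g]

[ŋaʃvis#vogkog]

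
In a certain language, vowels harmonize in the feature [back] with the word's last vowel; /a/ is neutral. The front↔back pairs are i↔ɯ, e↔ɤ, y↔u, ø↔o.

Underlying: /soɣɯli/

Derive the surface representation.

/o/ harmonizes with /i/ ([-back]) → [ø]
/ɯ/ harmonizes with /i/ ([-back]) → [i]

[søɣili]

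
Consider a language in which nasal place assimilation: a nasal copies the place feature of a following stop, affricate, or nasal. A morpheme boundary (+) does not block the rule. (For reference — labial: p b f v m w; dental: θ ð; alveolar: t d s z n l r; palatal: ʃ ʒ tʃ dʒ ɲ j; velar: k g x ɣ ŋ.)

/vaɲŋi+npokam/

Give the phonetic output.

/ɲ/ before /ŋ/ (velar) → [ŋ]
/n/ before /p/ (labial) → [m]

[vaŋŋi+mpokam]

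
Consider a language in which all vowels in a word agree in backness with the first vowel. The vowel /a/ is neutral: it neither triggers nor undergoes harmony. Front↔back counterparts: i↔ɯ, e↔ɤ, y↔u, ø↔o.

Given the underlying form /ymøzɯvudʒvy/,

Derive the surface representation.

[ymøzivydʒvy]

/ɯ/ harmonizes with /y/ ([-back]) → [i]
/u/ harmonizes with /y/ ([-back]) → [y]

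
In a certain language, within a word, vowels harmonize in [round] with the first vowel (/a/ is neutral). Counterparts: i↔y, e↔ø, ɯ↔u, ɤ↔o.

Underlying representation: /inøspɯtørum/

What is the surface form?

/ø/ harmonizes with /i/ ([-round]) → [e]
/ø/ harmonizes with /i/ ([-round]) → [e]
/u/ harmonizes with /i/ ([-round]) → [ɯ]

[inespɯterɯm]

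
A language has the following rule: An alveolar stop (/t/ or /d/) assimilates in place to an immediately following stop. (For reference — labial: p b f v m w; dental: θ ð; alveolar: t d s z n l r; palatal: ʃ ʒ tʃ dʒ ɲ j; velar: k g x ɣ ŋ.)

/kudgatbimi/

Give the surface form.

/d/ before /g/ (velar) → [g]
/t/ before /b/ (labial) → [p]

[kuggapbimi]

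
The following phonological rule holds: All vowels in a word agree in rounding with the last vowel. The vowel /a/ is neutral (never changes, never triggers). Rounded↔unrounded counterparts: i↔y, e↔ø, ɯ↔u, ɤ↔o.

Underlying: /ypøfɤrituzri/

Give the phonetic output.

[ipefɤritɯzri]

/y/ harmonizes with /i/ ([-round]) → [i]
/ø/ harmonizes with /i/ ([-round]) → [e]
/u/ harmonizes with /i/ ([-round]) → [ɯ]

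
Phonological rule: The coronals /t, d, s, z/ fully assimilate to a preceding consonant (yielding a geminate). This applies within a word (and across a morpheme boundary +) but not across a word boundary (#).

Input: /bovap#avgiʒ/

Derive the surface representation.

no segment meets the rule's conditions; no change.

[bovap#avgiʒ]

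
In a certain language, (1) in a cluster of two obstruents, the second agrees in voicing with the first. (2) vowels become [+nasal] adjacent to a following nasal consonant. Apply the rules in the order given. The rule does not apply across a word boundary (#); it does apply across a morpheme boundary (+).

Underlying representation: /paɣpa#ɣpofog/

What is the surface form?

[paɣba#ɣbofog]

Rule 1: /p/ after /ɣ/ (voiced) → [b]
Rule 1: /p/ after /ɣ/ (voiced) → [b]
After rule 1: paɣba#ɣbofog
Rule 2: no segment meets the rule's conditions; no change.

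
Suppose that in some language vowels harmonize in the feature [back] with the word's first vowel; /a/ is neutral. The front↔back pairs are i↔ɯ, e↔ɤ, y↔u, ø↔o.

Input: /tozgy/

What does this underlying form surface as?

[tozgu]

/y/ harmonizes with /o/ ([+back]) → [u]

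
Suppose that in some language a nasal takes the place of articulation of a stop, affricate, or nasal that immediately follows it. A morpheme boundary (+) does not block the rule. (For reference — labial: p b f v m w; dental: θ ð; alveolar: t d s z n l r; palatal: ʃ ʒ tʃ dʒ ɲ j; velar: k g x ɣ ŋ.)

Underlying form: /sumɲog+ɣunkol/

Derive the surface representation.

[suɲɲog+ɣuŋkol]

/m/ before /ɲ/ (palatal) → [ɲ]
/n/ before /k/ (velar) → [ŋ]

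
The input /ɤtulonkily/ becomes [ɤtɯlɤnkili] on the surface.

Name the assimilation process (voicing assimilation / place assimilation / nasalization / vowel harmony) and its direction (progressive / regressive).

vowel harmony, progressive

/u/→[ɯ] /o/→[ɤ] /y/→[i].
Vowels agree with the first vowel, so the harmony is progressive.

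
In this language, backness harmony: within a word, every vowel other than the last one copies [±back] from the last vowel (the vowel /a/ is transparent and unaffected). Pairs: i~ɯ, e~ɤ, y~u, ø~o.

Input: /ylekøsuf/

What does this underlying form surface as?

/y/ harmonizes with /u/ ([+back]) → [u]
/e/ harmonizes with /u/ ([+back]) → [ɤ]
/ø/ harmonizes with /u/ ([+back]) → [o]

[ulɤkosuf]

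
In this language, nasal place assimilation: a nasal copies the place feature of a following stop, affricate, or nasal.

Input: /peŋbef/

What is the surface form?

[pembef]

/ŋ/ before /b/ (labial) → [m]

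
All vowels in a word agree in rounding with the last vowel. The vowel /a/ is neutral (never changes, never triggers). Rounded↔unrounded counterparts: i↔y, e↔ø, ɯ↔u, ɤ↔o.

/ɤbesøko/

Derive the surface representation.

/ɤ/ harmonizes with /o/ ([+round]) → [o]
/e/ harmonizes with /o/ ([+round]) → [ø]

[obøsøko]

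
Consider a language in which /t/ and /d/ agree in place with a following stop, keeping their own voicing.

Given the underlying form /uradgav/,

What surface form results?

[uraggav]

/d/ before /g/ (velar) → [g]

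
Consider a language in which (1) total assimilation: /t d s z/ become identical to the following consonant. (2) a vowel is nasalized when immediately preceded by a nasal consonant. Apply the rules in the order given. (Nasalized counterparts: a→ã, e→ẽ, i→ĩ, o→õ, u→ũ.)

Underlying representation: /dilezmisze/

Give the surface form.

Rule 1: /z/ before /m/ → [m] (total assimilation)
Rule 1: /s/ before /z/ → [z] (total assimilation)
After rule 1: dilemmizze
Rule 2: /i/ after nasal /m/ → [ĩ]

[dilemmĩzze]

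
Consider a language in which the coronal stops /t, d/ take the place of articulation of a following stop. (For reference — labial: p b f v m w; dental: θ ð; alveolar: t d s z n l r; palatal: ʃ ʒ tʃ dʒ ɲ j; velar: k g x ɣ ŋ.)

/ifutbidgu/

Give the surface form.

/t/ before /b/ (labial) → [p]
/d/ before /g/ (velar) → [g]

[ifupbiggu]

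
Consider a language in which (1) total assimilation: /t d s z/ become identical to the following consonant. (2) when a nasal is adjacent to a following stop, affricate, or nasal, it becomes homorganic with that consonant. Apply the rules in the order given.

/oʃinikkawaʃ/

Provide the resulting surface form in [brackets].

[oʃinikkawaʃ]

Rule 1: no segment meets the rule's conditions; no change.
After rule 1: oʃinikkawaʃ
Rule 2: no segment meets the rule's conditions; no change.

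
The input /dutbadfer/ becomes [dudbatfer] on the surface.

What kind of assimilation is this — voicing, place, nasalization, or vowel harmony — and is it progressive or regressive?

/t/→[d] /d/→[t].
Each target copies a feature from the following segment, so the direction is regressive.

voicing assimilation, regressive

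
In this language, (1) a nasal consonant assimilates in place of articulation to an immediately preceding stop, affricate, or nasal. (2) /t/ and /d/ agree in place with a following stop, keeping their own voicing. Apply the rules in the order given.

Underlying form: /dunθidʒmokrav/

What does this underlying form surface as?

[dunθidʒɲokrav]

Rule 1: /m/ after /dʒ/ (palatal) → [ɲ]
After rule 1: dunθidʒɲokrav
Rule 2: no segment meets the rule's conditions; no change.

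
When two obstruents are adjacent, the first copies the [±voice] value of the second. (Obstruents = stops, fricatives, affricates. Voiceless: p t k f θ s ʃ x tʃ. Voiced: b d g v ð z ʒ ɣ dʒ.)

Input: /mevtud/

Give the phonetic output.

[meftud]

/v/ before /t/ (voiceless) → [f]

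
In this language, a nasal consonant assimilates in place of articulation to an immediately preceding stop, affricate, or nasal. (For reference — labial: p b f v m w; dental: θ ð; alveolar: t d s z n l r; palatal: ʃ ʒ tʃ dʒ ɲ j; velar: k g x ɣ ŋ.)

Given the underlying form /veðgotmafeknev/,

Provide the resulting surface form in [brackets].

[veðgotnafekŋev]

/m/ after /t/ (alveolar) → [n]
/n/ after /k/ (velar) → [ŋ]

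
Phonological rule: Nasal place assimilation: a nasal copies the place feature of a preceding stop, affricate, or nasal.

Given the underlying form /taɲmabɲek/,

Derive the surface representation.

/m/ after /ɲ/ (palatal) → [ɲ]
/ɲ/ after /b/ (labial) → [m]

[taɲɲabmek]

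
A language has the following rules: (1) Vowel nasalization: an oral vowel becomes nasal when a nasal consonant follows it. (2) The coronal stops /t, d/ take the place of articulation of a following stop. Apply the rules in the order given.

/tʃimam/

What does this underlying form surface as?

Rule 1: /i/ before nasal /m/ → [ĩ]
Rule 1: /a/ before nasal /m/ → [ã]
After rule 1: tʃĩmãm
Rule 2: no segment meets the rule's conditions; no change.

[tʃĩmãm]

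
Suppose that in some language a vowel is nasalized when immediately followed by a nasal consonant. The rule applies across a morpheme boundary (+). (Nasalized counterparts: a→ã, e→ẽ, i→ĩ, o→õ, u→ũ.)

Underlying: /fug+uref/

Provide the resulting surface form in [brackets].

no segment meets the rule's conditions; no change.

[fug+uref]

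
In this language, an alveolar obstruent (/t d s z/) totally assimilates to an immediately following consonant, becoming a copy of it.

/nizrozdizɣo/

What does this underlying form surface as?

/z/ before /r/ → [r] (total assimilation)
/z/ before /d/ → [d] (total assimilation)
/z/ before /ɣ/ → [ɣ] (total assimilation)

[nirroddiɣɣo]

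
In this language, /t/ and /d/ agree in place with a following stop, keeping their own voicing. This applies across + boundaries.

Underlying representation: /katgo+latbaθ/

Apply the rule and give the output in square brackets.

[kakgo+lapbaθ]

/t/ before /g/ (velar) → [k]
/t/ before /b/ (labial) → [p]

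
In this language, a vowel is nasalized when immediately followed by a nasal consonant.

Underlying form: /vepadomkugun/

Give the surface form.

[vepadõmkugũn]

/o/ before nasal /m/ → [õ]
/u/ before nasal /n/ → [ũ]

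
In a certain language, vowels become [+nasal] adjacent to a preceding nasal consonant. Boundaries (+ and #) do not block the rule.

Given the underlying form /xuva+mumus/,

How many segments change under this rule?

/u/ after nasal /m/ → [ũ]
/u/ after nasal /m/ → [ũ]
2 segments change.

2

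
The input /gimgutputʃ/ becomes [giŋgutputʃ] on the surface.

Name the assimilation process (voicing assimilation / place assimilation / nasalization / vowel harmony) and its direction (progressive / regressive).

place assimilation, regressive

/m/→[ŋ].
Each target copies a feature from the following segment, so the direction is regressive.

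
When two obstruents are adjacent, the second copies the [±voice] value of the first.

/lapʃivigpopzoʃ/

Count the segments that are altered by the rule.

2

/p/ after /g/ (voiced) → [b]
/z/ after /p/ (voiceless) → [s]
2 segments change.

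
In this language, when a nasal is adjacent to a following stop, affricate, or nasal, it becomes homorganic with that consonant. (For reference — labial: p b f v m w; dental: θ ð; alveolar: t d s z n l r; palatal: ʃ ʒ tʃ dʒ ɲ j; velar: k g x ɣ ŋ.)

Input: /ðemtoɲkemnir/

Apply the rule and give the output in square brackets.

[ðentoŋkennir]

/m/ before /t/ (alveolar) → [n]
/ɲ/ before /k/ (velar) → [ŋ]
/m/ before /n/ (alveolar) → [n]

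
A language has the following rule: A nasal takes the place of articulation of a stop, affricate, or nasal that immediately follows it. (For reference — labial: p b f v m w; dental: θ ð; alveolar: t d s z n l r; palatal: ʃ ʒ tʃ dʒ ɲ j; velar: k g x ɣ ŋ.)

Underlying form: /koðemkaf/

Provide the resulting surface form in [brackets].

[koðeŋkaf]

/m/ before /k/ (velar) → [ŋ]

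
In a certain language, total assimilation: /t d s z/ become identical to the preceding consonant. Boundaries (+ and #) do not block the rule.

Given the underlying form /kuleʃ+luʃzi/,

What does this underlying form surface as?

[kuleʃ+luʃʃi]

/z/ after /ʃ/ → [ʃ] (total assimilation)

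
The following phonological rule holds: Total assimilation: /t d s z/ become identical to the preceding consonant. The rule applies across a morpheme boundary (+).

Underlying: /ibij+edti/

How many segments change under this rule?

/t/ after /d/ → [d] (total assimilation)
1 segment changes.

1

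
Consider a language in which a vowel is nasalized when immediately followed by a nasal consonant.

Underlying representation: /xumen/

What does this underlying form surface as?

[xũmẽn]

/u/ before nasal /m/ → [ũ]
/e/ before nasal /n/ → [ẽ]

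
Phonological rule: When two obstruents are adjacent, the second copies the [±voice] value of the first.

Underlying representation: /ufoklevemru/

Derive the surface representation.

[ufoklevemru]

no segment meets the rule's conditions; no change.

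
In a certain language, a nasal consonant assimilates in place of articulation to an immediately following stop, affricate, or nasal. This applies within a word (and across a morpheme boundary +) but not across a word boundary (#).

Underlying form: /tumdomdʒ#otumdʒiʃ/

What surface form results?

[tundoɲdʒ#otuɲdʒiʃ]

/m/ before /d/ (alveolar) → [n]
/m/ before /dʒ/ (palatal) → [ɲ]
/m/ before /dʒ/ (palatal) → [ɲ]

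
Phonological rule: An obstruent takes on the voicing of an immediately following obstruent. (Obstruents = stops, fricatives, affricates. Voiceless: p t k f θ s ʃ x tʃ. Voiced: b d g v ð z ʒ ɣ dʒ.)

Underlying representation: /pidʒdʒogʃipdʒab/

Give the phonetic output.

[pidʒdʒokʃibdʒab]

/g/ before /ʃ/ (voiceless) → [k]
/p/ before /dʒ/ (voiced) → [b]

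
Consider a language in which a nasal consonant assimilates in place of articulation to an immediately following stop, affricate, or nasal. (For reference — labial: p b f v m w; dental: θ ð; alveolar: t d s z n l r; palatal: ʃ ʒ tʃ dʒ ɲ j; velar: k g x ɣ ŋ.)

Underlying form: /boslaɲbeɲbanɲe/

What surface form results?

[boslambembaɲɲe]

/ɲ/ before /b/ (labial) → [m]
/ɲ/ before /b/ (labial) → [m]
/n/ before /ɲ/ (palatal) → [ɲ]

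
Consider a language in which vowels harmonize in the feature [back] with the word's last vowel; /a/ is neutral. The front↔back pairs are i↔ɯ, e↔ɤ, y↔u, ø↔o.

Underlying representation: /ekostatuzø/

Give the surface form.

[ekøstatyzø]

/o/ harmonizes with /ø/ ([-back]) → [ø]
/u/ harmonizes with /ø/ ([-back]) → [y]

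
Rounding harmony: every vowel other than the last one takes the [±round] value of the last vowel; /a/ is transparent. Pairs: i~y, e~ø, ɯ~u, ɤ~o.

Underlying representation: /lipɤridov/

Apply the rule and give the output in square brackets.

/i/ harmonizes with /o/ ([+round]) → [y]
/ɤ/ harmonizes with /o/ ([+round]) → [o]
/i/ harmonizes with /o/ ([+round]) → [y]

[lyporydov]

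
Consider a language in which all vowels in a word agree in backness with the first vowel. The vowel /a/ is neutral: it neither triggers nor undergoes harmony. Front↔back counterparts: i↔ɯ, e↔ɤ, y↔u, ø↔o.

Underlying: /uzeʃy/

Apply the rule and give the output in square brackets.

/e/ harmonizes with /u/ ([+back]) → [ɤ]
/y/ harmonizes with /u/ ([+back]) → [u]

[uzɤʃu]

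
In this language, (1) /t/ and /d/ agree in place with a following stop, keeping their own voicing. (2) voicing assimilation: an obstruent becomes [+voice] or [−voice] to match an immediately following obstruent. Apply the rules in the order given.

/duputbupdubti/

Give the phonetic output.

Rule 1: /t/ before /b/ (labial) → [p]
After rule 1: dupupbupdubti
Rule 2: /p/ before /b/ (voiced) → [b]
Rule 2: /p/ before /d/ (voiced) → [b]
Rule 2: /b/ before /t/ (voiceless) → [p]

[dupubbubdupti]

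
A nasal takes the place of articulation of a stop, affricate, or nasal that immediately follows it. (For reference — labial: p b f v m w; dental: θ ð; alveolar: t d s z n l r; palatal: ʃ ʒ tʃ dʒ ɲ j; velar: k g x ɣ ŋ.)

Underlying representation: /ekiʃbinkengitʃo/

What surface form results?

/n/ before /k/ (velar) → [ŋ]
/n/ before /g/ (velar) → [ŋ]

[ekiʃbiŋkeŋgitʃo]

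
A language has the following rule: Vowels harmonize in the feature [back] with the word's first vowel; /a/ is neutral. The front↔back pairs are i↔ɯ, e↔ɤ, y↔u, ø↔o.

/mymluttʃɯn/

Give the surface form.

[mymlyttʃin]

/u/ harmonizes with /y/ ([-back]) → [y]
/ɯ/ harmonizes with /y/ ([-back]) → [i]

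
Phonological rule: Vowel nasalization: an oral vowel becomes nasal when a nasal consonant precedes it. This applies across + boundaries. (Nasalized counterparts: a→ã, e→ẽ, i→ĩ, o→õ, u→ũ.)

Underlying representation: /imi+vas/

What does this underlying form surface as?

[imĩ+vas]

/i/ after nasal /m/ → [ĩ]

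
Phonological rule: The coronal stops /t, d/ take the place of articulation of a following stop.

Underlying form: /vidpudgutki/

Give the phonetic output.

[vibpuggukki]

/d/ before /p/ (labial) → [b]
/d/ before /g/ (velar) → [g]
/t/ before /k/ (velar) → [k]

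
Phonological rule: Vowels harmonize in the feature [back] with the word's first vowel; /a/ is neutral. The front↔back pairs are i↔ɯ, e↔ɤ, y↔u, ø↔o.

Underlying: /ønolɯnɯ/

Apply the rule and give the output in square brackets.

/o/ harmonizes with /ø/ ([-back]) → [ø]
/ɯ/ harmonizes with /ø/ ([-back]) → [i]
/ɯ/ harmonizes with /ø/ ([-back]) → [i]

[ønølini]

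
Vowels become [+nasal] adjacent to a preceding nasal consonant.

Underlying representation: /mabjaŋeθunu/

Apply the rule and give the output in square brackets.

/a/ after nasal /m/ → [ã]
/e/ after nasal /ŋ/ → [ẽ]
/u/ after nasal /n/ → [ũ]

[mãbjaŋẽθunũ]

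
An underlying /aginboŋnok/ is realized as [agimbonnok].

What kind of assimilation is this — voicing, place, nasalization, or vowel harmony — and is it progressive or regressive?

/n/→[m] /ŋ/→[n].
Each target copies a feature from the following segment, so the direction is regressive.

place assimilation, regressive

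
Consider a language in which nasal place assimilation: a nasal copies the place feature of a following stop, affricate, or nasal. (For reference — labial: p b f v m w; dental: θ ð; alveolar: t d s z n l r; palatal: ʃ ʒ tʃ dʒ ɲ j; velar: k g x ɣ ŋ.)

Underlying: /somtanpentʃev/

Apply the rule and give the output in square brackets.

[sontampeɲtʃev]

/m/ before /t/ (alveolar) → [n]
/n/ before /p/ (labial) → [m]
/n/ before /tʃ/ (palatal) → [ɲ]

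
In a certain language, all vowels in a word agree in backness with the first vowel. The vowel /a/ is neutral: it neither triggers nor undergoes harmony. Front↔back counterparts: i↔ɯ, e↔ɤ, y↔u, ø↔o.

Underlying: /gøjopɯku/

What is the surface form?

/o/ harmonizes with /ø/ ([-back]) → [ø]
/ɯ/ harmonizes with /ø/ ([-back]) → [i]
/u/ harmonizes with /ø/ ([-back]) → [y]

[gøjøpiky]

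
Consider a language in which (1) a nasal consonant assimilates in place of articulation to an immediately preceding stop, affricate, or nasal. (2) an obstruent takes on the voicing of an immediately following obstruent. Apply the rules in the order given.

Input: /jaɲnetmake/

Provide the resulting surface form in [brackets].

[jaɲɲetnake]

Rule 1: /n/ after /ɲ/ (palatal) → [ɲ]
Rule 1: /m/ after /t/ (alveolar) → [n]
After rule 1: jaɲɲetnake
Rule 2: no segment meets the rule's conditions; no change.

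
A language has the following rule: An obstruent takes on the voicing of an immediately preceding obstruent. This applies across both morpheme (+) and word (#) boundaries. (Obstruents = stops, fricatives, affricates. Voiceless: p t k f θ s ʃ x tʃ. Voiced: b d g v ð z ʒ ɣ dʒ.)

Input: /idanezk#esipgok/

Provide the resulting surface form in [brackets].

/k/ after /z/ (voiced) → [g]
/g/ after /p/ (voiceless) → [k]

[idanezg#esipkok]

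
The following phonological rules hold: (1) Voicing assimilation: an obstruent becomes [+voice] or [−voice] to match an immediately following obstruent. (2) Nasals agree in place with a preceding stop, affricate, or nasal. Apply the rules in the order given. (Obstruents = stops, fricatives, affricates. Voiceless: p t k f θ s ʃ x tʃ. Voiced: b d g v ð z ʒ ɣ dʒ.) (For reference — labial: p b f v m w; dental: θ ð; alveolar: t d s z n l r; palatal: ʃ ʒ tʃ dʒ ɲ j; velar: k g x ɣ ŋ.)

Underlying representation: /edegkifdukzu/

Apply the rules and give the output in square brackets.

[edekkivdugzu]

Rule 1: /g/ before /k/ (voiceless) → [k]
Rule 1: /f/ before /d/ (voiced) → [v]
Rule 1: /k/ before /z/ (voiced) → [g]
After rule 1: edekkivdugzu
Rule 2: no segment meets the rule's conditions; no change.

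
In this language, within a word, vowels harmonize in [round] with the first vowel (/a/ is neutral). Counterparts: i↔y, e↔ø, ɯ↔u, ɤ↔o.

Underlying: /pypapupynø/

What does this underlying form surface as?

[pypapupynø]

no segment meets the rule's conditions; no change.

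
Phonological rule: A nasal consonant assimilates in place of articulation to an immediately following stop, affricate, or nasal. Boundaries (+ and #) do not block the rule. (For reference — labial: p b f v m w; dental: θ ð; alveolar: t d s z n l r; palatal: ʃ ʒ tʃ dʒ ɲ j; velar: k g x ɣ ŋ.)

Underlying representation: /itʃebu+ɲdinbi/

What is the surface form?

/ɲ/ before /d/ (alveolar) → [n]
/n/ before /b/ (labial) → [m]

[itʃebu+ndimbi]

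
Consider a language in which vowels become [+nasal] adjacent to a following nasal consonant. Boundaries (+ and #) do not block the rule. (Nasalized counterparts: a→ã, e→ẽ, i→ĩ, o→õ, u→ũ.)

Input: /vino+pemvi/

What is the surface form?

/i/ before nasal /n/ → [ĩ]
/e/ before nasal /m/ → [ẽ]

[vĩno+pẽmvi]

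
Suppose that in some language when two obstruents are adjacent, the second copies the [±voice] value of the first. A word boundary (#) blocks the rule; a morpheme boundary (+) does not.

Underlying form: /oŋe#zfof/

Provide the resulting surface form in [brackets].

[oŋe#zvof]

/f/ after /z/ (voiced) → [v]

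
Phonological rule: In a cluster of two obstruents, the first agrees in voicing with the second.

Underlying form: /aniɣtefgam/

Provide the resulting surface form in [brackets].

[anixtevgam]

/ɣ/ before /t/ (voiceless) → [x]
/f/ before /g/ (voiced) → [v]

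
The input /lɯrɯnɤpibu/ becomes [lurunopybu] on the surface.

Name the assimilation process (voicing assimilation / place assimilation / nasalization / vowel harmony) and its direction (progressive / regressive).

vowel harmony, regressive

/ɯ/→[u] /ɯ/→[u] /ɤ/→[o] /i/→[y].
Vowels agree with the last vowel, so the harmony is regressive.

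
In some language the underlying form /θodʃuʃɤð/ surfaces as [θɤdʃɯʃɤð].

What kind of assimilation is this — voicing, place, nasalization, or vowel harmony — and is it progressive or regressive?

/o/→[ɤ] /u/→[ɯ].
Vowels agree with the last vowel, so the harmony is regressive.

vowel harmony, regressive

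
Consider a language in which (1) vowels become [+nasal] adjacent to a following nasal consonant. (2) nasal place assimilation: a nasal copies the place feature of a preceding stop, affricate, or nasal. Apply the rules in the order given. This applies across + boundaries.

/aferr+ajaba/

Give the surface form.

Rule 1: no segment meets the rule's conditions; no change.
After rule 1: aferr+ajaba
Rule 2: no segment meets the rule's conditions; no change.

[aferr+ajaba]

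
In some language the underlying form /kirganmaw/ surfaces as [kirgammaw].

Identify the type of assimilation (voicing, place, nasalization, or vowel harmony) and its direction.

/n/→[m].
Each target copies a feature from the following segment, so the direction is regressive.

place assimilation, regressive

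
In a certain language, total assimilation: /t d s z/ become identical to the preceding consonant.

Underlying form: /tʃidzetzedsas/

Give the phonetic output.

[tʃiddetteddas]

/z/ after /d/ → [d] (total assimilation)
/z/ after /t/ → [t] (total assimilation)
/s/ after /d/ → [d] (total assimilation)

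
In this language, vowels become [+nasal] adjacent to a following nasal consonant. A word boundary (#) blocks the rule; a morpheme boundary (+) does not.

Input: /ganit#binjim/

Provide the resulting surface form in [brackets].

/a/ before nasal /n/ → [ã]
/i/ before nasal /n/ → [ĩ]
/i/ before nasal /m/ → [ĩ]

[gãnit#bĩnjĩm]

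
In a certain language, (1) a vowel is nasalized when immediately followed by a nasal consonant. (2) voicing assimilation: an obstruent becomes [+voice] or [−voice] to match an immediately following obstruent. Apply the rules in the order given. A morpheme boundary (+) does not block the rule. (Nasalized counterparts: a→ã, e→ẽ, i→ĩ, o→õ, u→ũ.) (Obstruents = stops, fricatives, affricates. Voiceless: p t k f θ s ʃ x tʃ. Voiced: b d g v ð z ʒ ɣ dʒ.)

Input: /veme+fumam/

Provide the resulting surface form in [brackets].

[vẽme+fũmãm]

Rule 1: /e/ before nasal /m/ → [ẽ]
Rule 1: /u/ before nasal /m/ → [ũ]
Rule 1: /a/ before nasal /m/ → [ã]
After rule 1: vẽme+fũmãm
Rule 2: no segment meets the rule's conditions; no change.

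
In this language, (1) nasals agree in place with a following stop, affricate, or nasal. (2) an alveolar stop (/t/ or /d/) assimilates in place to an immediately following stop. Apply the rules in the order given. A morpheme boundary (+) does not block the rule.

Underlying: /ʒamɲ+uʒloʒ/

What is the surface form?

Rule 1: /m/ before /ɲ/ (palatal) → [ɲ]
After rule 1: ʒaɲɲ+uʒloʒ
Rule 2: no segment meets the rule's conditions; no change.

[ʒaɲɲ+uʒloʒ]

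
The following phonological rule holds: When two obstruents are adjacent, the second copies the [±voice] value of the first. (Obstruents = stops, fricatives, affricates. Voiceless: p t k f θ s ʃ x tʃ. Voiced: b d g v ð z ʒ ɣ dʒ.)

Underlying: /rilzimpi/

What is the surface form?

[rilzimpi]

no segment meets the rule's conditions; no change.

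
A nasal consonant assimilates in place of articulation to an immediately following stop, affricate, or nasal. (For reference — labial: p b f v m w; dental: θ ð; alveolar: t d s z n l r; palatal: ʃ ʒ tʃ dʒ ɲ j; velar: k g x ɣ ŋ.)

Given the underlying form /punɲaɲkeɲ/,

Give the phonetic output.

/n/ before /ɲ/ (palatal) → [ɲ]
/ɲ/ before /k/ (velar) → [ŋ]

[puɲɲaŋkeɲ]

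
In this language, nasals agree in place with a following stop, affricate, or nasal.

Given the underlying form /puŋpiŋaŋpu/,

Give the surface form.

[pumpiŋampu]

/ŋ/ before /p/ (labial) → [m]
/ŋ/ before /p/ (labial) → [m]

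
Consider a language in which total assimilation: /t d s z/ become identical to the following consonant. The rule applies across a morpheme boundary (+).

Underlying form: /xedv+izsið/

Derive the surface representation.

[xevv+issið]

/d/ before /v/ → [v] (total assimilation)
/z/ before /s/ → [s] (total assimilation)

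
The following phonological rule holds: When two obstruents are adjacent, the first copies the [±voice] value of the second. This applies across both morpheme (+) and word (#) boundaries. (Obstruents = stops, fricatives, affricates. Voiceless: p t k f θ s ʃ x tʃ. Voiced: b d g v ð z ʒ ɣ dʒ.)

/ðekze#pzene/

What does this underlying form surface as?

[ðegze#bzene]

/k/ before /z/ (voiced) → [g]
/p/ before /z/ (voiced) → [b]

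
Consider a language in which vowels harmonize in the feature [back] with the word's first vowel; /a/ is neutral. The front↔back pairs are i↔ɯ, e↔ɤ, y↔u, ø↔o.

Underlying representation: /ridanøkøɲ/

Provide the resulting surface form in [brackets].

[ridanøkøɲ]

no segment meets the rule's conditions; no change.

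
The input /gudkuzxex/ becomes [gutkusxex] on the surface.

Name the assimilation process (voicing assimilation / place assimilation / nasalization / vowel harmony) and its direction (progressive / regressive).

voicing assimilation, regressive

/d/→[t] /z/→[s].
Each target copies a feature from the following segment, so the direction is regressive.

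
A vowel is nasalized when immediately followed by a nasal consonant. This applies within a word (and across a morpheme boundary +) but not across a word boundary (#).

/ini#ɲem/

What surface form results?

[ĩni#ɲẽm]

/i/ before nasal /n/ → [ĩ]
/e/ before nasal /m/ → [ẽ]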